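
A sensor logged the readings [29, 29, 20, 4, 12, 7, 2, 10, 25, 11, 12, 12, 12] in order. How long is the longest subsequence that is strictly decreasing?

5

Negate each value so 'decreasing' becomes 'increasing', then run patience tails on the negated sequence:
-29 → extends → [-29]
-29 → already a tail → [-29]
-20 → extends → [-29, -20]
-4 → extends → [-29, -20, -4]
-12 → replaces -4 → [-29, -20, -12]
-7 → extends → [-29, -20, -12, -7]
-2 → extends → [-29, -20, -12, -7, -2]
-10 → replaces -7 → [-29, -20, -12, -10, -2]
-25 → replaces -20 → [-29, -25, -12, -10, -2]
-11 → replaces -10 → [-29, -25, -12, -11, -2]
-12 → already a tail → [-29, -25, -12, -11, -2]
-12 → already a tail → [-29, -25, -12, -11, -2]
-12 → already a tail → [-29, -25, -12, -11, -2]
Five tails, so the longest strictly decreasing subsequence of the original has length 5.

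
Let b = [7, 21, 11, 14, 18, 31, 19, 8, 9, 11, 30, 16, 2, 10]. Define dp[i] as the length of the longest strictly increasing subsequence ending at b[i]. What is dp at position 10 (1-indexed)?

dp[i] = 1 + max{dp[j] : j<i, b[j]<b[i]} (or 1 if no such j):
i:      1  2  3  4  5  6  7  8  9 10 11 12 13 14
b[i]:   7 21 11 14 18 31 19  8  9 11 30 16  2 10
dp:     1  2  2  3  4  5  5  2  3  4  6  5  1  4
At index 10 the value is 4.

4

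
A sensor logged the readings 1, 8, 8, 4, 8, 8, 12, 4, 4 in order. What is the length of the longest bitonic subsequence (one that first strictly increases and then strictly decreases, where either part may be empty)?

5

inc[i] = longest strictly increasing subsequence ending at i; dec[i] = longest strictly decreasing subsequence starting at i:
i:      1  2  3  4  5  6  7  8  9
a[i]:   1  8  8  4  8  8 12  4  4
inc:    1  2  2  2  3  3  4  2  2
dec:    1  2  2  1  2  2  2  1  1
Best peak at i=7 (value 12): inc=4, dec=2, length 4+2−1 = 5.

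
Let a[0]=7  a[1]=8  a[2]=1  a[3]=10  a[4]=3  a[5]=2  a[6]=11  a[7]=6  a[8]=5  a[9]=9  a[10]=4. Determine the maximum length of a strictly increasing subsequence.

Track the smallest tail for each achievable length (strict):
7 → extends → [7]
8 → extends → [7, 8]
1 → replaces 7 → [1, 8]
10 → extends → [1, 8, 10]
3 → replaces 8 → [1, 3, 10]
2 → replaces 3 → [1, 2, 10]
11 → extends → [1, 2, 10, 11]
6 → replaces 10 → [1, 2, 6, 11]
5 → replaces 6 → [1, 2, 5, 11]
9 → replaces 11 → [1, 2, 5, 9]
4 → replaces 5 → [1, 2, 4, 9]
Four tails, so the longest strictly increasing subsequence has length 4 (e.g. 7, 8, 10, 11).

4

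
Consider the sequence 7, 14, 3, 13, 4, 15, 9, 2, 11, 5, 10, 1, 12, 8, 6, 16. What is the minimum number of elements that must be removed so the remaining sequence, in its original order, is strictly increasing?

10

Fewest deletions = n − (longest strictly increasing subsequence).
Patience tails:
7 → extends → [7]
14 → extends → [7, 14]
3 → replaces 7 → [3, 14]
13 → replaces 14 → [3, 13]
4 → replaces 13 → [3, 4]
15 → extends → [3, 4, 15]
9 → replaces 15 → [3, 4, 9]
2 → replaces 3 → [2, 4, 9]
11 → extends → [2, 4, 9, 11]
5 → replaces 9 → [2, 4, 5, 11]
10 → replaces 11 → [2, 4, 5, 10]
1 → replaces 2 → [1, 4, 5, 10]
12 → extends → [1, 4, 5, 10, 12]
8 → replaces 10 → [1, 4, 5, 8, 12]
6 → replaces 8 → [1, 4, 5, 6, 12]
16 → extends → [1, 4, 5, 6, 12, 16]
Longest strictly increasing subsequence has length 6, so deletions = 16 − 6 = 10.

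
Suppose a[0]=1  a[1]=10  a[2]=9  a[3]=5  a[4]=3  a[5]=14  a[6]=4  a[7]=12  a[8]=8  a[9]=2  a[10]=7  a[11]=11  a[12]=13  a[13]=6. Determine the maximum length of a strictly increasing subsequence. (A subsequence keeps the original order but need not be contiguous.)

Let dp[i] be the length of the longest such subsequence ending at index i:
i:      0  1  2  3  4  5  6  7  8  9 10 11 12 13
a[i]:   1 10  9  5  3 14  4 12  8  2  7 11 13  6
dp:     1  2  2  2  2  3  3  4  4  2  4  5  6  4
Maximum dp value is 6.

6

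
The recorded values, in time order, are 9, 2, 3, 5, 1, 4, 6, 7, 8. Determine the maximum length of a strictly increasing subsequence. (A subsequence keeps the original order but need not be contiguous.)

6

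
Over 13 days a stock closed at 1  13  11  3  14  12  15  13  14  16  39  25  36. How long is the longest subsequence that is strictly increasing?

Track the smallest tail for each achievable length (strict):
1 → extends → [1]
13 → extends → [1, 13]
11 → replaces 13 → [1, 11]
3 → replaces 11 → [1, 3]
14 → extends → [1, 3, 14]
12 → replaces 14 → [1, 3, 12]
15 → extends → [1, 3, 12, 15]
13 → replaces 15 → [1, 3, 12, 13]
14 → extends → [1, 3, 12, 13, 14]
16 → extends → [1, 3, 12, 13, 14, 16]
39 → extends → [1, 3, 12, 13, 14, 16, 39]
25 → replaces 39 → [1, 3, 12, 13, 14, 16, 25]
36 → extends → [1, 3, 12, 13, 14, 16, 25, 36]
Eight tails, so the longest strictly increasing subsequence has length 8 (e.g. 1, 11, 12, 13, 14, 16, 25, 36).

8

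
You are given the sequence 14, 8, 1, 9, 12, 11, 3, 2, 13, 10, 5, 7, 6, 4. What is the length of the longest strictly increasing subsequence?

Let dp[i] be the length of the longest such subsequence ending at index i:
i:      1  2  3  4  5  6  7  8  9 10 11 12 13 14
a[i]:  14  8  1  9 12 11  3  2 13 10  5  7  6  4
dp:     1  1  1  2  3  3  2  2  4  3  3  4  4  3
Maximum dp value is 4.

4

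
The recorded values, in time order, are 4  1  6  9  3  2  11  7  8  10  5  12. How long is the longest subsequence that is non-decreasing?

6

Track the smallest tail for each achievable length (allowing ties):
4 → extends → [4]
1 → replaces 4 → [1]
6 → extends → [1, 6]
9 → extends → [1, 6, 9]
3 → replaces 6 → [1, 3, 9]
2 → replaces 3 → [1, 2, 9]
11 → extends → [1, 2, 9, 11]
7 → replaces 9 → [1, 2, 7, 11]
8 → replaces 11 → [1, 2, 7, 8]
10 → extends → [1, 2, 7, 8, 10]
5 → replaces 7 → [1, 2, 5, 8, 10]
12 → extends → [1, 2, 5, 8, 10, 12]
Six tails, so the longest non-decreasing subsequence has length 6 (e.g. 4, 6, 7, 8, 10, 12).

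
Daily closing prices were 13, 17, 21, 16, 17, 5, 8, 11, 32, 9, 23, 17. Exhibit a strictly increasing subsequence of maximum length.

Patience tails give the LIS length; then backtrack through the dp parents:
13 → extends → [13]
17 → extends → [13, 17]
21 → extends → [13, 17, 21]
16 → replaces 17 → [13, 16, 21]
17 → replaces 21 → [13, 16, 17]
5 → replaces 13 → [5, 16, 17]
8 → replaces 16 → [5, 8, 17]
11 → replaces 17 → [5, 8, 11]
32 → extends → [5, 8, 11, 32]
9 → replaces 11 → [5, 8, 9, 32]
23 → replaces 32 → [5, 8, 9, 23]
17 → replaces 23 → [5, 8, 9, 17]
Length 4; one witness is 13, 17, 21, 32.

13, 17, 21, 32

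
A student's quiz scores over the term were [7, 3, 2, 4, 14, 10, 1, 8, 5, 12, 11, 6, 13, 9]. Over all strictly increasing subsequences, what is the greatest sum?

Let S[i] be the best sum of a strictly increasing subsequence ending at i:
i:      1  2  3  4  5  6  7  8  9 10 11 12 13 14
a[i]:   7  3  2  4 14 10  1  8  5 12 11  6 13  9
S:      7  3  2  7 21 17  1 15 12 29 28 18 42 27
Maximum is 42 (e.g. 3 + 4 + 10 + 12 + 13).

42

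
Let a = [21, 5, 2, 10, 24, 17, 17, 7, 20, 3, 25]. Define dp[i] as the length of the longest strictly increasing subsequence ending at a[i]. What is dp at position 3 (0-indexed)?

dp[i] = 1 + max{dp[j] : j<i, a[j]<a[i]} (or 1 if no such j):
i:      0  1  2  3  4  5  6  7  8  9 10
a[i]:  21  5  2 10 24 17 17  7 20  3 25
dp:     1  1  1  2  3  3  3  2  4  2  5
At index 3 the value is 2.

2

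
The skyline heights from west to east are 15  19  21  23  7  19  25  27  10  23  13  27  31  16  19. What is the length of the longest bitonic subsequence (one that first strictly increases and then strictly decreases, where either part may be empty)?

8

inc[i] = longest strictly increasing subsequence ending at i; dec[i] = longest strictly decreasing subsequence starting at i:
i:      1  2  3  4  5  6  7  8  9 10 11 12 13 14 15
a[i]:  15 19 21 23  7 19 25 27 10 23 13 27 31 16 19
inc:    1  2  3  4  1  2  5  6  2  4  3  6  7  4  5
dec:    2  2  3  3  1  2  3  3  1  2  1  2  2  1  1
Best peak at i=8 (value 27): inc=6, dec=3, length 6+3−1 = 8.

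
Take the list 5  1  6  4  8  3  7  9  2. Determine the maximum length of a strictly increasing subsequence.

4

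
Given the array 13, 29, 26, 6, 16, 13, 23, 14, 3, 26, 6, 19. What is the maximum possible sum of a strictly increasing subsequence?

Let S[i] be the best sum of a strictly increasing subsequence ending at i:
i:      1  2  3  4  5  6  7  8  9 10 11 12
a[i]:  13 29 26  6 16 13 23 14  3 26  6 19
S:     13 42 39  6 29 19 52 33  3 78  9 52
Maximum is 78 (e.g. 13 + 16 + 23 + 26).

78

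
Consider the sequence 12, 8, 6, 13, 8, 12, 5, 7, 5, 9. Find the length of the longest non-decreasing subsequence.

3

Let dp[i] be the length of the longest such subsequence ending at index i:
i:      1  2  3  4  5  6  7  8  9 10
a[i]:  12  8  6 13  8 12  5  7  5  9
dp:     1  1  1  2  2  3  1  2  2  3
Maximum dp value is 3.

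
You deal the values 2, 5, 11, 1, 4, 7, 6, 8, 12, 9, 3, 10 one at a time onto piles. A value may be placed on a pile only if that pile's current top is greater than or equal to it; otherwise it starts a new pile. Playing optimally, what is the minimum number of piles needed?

6

Place each on the leftmost legal pile:
2 → new pile 1 (tops now [2])
5 → new pile 2 (tops now [2, 5])
11 → new pile 3 (tops now [2, 5, 11])
1 → pile 1 (tops now [1, 5, 11])
4 → pile 2 (tops now [1, 4, 11])
7 → pile 3 (tops now [1, 4, 7])
6 → pile 3 (tops now [1, 4, 6])
8 → new pile 4 (tops now [1, 4, 6, 8])
12 → new pile 5 (tops now [1, 4, 6, 8, 12])
9 → pile 5 (tops now [1, 4, 6, 8, 9])
3 → pile 2 (tops now [1, 3, 6, 8, 9])
10 → new pile 6 (tops now [1, 3, 6, 8, 9, 10])
Six piles.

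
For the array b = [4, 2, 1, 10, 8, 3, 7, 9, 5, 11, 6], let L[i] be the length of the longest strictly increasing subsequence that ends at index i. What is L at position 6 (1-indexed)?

2

dp[i] = 1 + max{dp[j] : j<i, b[j]<b[i]} (or 1 if no such j):
i:      1  2  3  4  5  6  7  8  9 10 11
b[i]:   4  2  1 10  8  3  7  9  5 11  6
dp:     1  1  1  2  2  2  3  4  3  5  4
At index 6 the value is 2.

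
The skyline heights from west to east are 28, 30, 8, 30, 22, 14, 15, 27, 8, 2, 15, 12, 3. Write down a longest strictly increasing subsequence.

8, 14, 15, 27

Patience tails give the LIS length; then backtrack through the dp parents:
28 → extends → [28]
30 → extends → [28, 30]
8 → replaces 28 → [8, 30]
30 → already a tail → [8, 30]
22 → replaces 30 → [8, 22]
14 → replaces 22 → [8, 14]
15 → extends → [8, 14, 15]
27 → extends → [8, 14, 15, 27]
8 → already a tail → [8, 14, 15, 27]
2 → replaces 8 → [2, 14, 15, 27]
15 → already a tail → [2, 14, 15, 27]
12 → replaces 14 → [2, 12, 15, 27]
3 → replaces 12 → [2, 3, 15, 27]
Length 4; one witness is 8, 14, 15, 27.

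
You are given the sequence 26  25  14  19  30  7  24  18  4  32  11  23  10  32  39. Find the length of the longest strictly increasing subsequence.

5

Track the smallest tail for each achievable length (strict):
26 → extends → [26]
25 → replaces 26 → [25]
14 → replaces 25 → [14]
19 → extends → [14, 19]
30 → extends → [14, 19, 30]
7 → replaces 14 → [7, 19, 30]
24 → replaces 30 → [7, 19, 24]
18 → replaces 19 → [7, 18, 24]
4 → replaces 7 → [4, 18, 24]
32 → extends → [4, 18, 24, 32]
11 → replaces 18 → [4, 11, 24, 32]
23 → replaces 24 → [4, 11, 23, 32]
10 → replaces 11 → [4, 10, 23, 32]
32 → already a tail → [4, 10, 23, 32]
39 → extends → [4, 10, 23, 32, 39]
Five tails, so the longest strictly increasing subsequence has length 5 (e.g. 14, 19, 30, 32, 39).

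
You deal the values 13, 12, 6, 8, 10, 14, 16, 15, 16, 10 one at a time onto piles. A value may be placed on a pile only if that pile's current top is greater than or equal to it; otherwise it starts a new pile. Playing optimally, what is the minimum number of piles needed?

Place each on the leftmost legal pile:
13 → new pile 1 (tops now [13])
12 → pile 1 (tops now [12])
6 → pile 1 (tops now [6])
8 → new pile 2 (tops now [6, 8])
10 → new pile 3 (tops now [6, 8, 10])
14 → new pile 4 (tops now [6, 8, 10, 14])
16 → new pile 5 (tops now [6, 8, 10, 14, 16])
15 → pile 5 (tops now [6, 8, 10, 14, 15])
16 → new pile 6 (tops now [6, 8, 10, 14, 15, 16])
10 → pile 3 (tops now [6, 8, 10, 14, 15, 16])
Six piles.

6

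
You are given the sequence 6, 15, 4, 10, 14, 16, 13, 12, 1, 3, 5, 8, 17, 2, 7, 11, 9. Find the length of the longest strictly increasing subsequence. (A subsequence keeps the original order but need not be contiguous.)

5

Track the smallest tail for each achievable length (strict):
6 → extends → [6]
15 → extends → [6, 15]
4 → replaces 6 → [4, 15]
10 → replaces 15 → [4, 10]
14 → extends → [4, 10, 14]
16 → extends → [4, 10, 14, 16]
13 → replaces 14 → [4, 10, 13, 16]
12 → replaces 13 → [4, 10, 12, 16]
1 → replaces 4 → [1, 10, 12, 16]
3 → replaces 10 → [1, 3, 12, 16]
5 → replaces 12 → [1, 3, 5, 16]
8 → replaces 16 → [1, 3, 5, 8]
17 → extends → [1, 3, 5, 8, 17]
2 → replaces 3 → [1, 2, 5, 8, 17]
7 → replaces 8 → [1, 2, 5, 7, 17]
11 → replaces 17 → [1, 2, 5, 7, 11]
9 → replaces 11 → [1, 2, 5, 7, 9]
Five tails, so the longest strictly increasing subsequence has length 5 (e.g. 6, 10, 14, 16, 17).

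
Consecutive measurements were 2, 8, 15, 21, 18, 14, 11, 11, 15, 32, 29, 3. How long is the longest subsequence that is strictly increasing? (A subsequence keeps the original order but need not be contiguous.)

5

Let dp[i] be the length of the longest such subsequence ending at index i:
i:      1  2  3  4  5  6  7  8  9 10 11 12
a[i]:   2  8 15 21 18 14 11 11 15 32 29  3
dp:     1  2  3  4  4  3  3  3  4  5  5  2
Maximum dp value is 5.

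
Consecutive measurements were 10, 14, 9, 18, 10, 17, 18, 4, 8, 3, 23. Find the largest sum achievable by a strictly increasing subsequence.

82

Let S[i] be the best sum of a strictly increasing subsequence ending at i:
i:      1  2  3  4  5  6  7  8  9 10 11
a[i]:  10 14  9 18 10 17 18  4  8  3 23
S:     10 24  9 42 19 41 59  4 12  3 82
Maximum is 82 (e.g. 10 + 14 + 17 + 18 + 23).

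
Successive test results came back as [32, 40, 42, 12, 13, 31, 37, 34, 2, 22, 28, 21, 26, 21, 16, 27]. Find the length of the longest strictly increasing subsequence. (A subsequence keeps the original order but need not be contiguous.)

Track the smallest tail for each achievable length (strict):
32 → extends → [32]
40 → extends → [32, 40]
42 → extends → [32, 40, 42]
12 → replaces 32 → [12, 40, 42]
13 → replaces 40 → [12, 13, 42]
31 → replaces 42 → [12, 13, 31]
37 → extends → [12, 13, 31, 37]
34 → replaces 37 → [12, 13, 31, 34]
2 → replaces 12 → [2, 13, 31, 34]
22 → replaces 31 → [2, 13, 22, 34]
28 → replaces 34 → [2, 13, 22, 28]
21 → replaces 22 → [2, 13, 21, 28]
26 → replaces 28 → [2, 13, 21, 26]
21 → already a tail → [2, 13, 21, 26]
16 → replaces 21 → [2, 13, 16, 26]
27 → extends → [2, 13, 16, 26, 27]
Five tails, so the longest strictly increasing subsequence has length 5 (e.g. 12, 13, 22, 26, 27).

5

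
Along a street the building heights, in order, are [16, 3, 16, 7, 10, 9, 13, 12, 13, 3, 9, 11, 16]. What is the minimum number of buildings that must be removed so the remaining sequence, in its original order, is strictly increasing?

7

Fewest deletions = n − (longest strictly increasing subsequence).
Patience tails:
16 → extends → [16]
3 → replaces 16 → [3]
16 → extends → [3, 16]
7 → replaces 16 → [3, 7]
10 → extends → [3, 7, 10]
9 → replaces 10 → [3, 7, 9]
13 → extends → [3, 7, 9, 13]
12 → replaces 13 → [3, 7, 9, 12]
13 → extends → [3, 7, 9, 12, 13]
3 → already a tail → [3, 7, 9, 12, 13]
9 → already a tail → [3, 7, 9, 12, 13]
11 → replaces 12 → [3, 7, 9, 11, 13]
16 → extends → [3, 7, 9, 11, 13, 16]
Longest strictly increasing subsequence has length 6, so deletions = 13 − 6 = 7.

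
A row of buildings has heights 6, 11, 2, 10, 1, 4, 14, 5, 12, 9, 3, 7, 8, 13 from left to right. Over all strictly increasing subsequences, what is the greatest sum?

Let S[i] be the best sum of a strictly increasing subsequence ending at i:
i:      1  2  3  4  5  6  7  8  9 10 11 12 13 14
a[i]:   6 11  2 10  1  4 14  5 12  9  3  7  8 13
S:      6 17  2 16  1  6 31 11 29 20  5 18 26 42
Maximum is 42 (e.g. 6 + 11 + 12 + 13).

42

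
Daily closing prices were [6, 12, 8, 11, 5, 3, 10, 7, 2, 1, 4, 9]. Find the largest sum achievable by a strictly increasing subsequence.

Let S[i] be the best sum of a strictly increasing subsequence ending at i:
i:      1  2  3  4  5  6  7  8  9 10 11 12
a[i]:   6 12  8 11  5  3 10  7  2  1  4  9
S:      6 18 14 25  5  3 24 13  2  1  7 23
Maximum is 25 (e.g. 6 + 8 + 11).

25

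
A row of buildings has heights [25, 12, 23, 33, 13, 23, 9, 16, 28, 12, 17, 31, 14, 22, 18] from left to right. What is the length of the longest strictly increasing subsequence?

Track the smallest tail for each achievable length (strict):
25 → extends → [25]
12 → replaces 25 → [12]
23 → extends → [12, 23]
33 → extends → [12, 23, 33]
13 → replaces 23 → [12, 13, 33]
23 → replaces 33 → [12, 13, 23]
9 → replaces 12 → [9, 13, 23]
16 → replaces 23 → [9, 13, 16]
28 → extends → [9, 13, 16, 28]
12 → replaces 13 → [9, 12, 16, 28]
17 → replaces 28 → [9, 12, 16, 17]
31 → extends → [9, 12, 16, 17, 31]
14 → replaces 16 → [9, 12, 14, 17, 31]
22 → replaces 31 → [9, 12, 14, 17, 22]
18 → replaces 22 → [9, 12, 14, 17, 18]
Five tails, so the longest strictly increasing subsequence has length 5 (e.g. 12, 13, 23, 28, 31).

5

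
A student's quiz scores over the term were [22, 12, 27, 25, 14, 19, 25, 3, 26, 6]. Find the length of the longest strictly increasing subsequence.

5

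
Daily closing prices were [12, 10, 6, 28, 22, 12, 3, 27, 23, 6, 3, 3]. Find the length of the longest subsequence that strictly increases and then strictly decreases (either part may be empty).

6

inc[i] = longest strictly increasing subsequence ending at i; dec[i] = longest strictly decreasing subsequence starting at i:
i:      1  2  3  4  5  6  7  8  9 10 11 12
a[i]:  12 10  6 28 22 12  3 27 23  6  3  3
inc:    1  1  1  2  2  2  1  3  3  2  1  1
dec:    4  3  2  5  4  3  1  4  3  2  1  1
Best peak at i=4 (value 28): inc=2, dec=5, length 2+5−1 = 6.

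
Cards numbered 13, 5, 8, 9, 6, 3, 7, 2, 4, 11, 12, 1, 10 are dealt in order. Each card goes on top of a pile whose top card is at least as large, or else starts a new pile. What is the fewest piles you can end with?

5

Place each on the leftmost legal pile:
13 → new pile 1 (tops now [13])
5 → pile 1 (tops now [5])
8 → new pile 2 (tops now [5, 8])
9 → new pile 3 (tops now [5, 8, 9])
6 → pile 2 (tops now [5, 6, 9])
3 → pile 1 (tops now [3, 6, 9])
7 → pile 3 (tops now [3, 6, 7])
2 → pile 1 (tops now [2, 6, 7])
4 → pile 2 (tops now [2, 4, 7])
11 → new pile 4 (tops now [2, 4, 7, 11])
12 → new pile 5 (tops now [2, 4, 7, 11, 12])
1 → pile 1 (tops now [1, 4, 7, 11, 12])
10 → pile 4 (tops now [1, 4, 7, 10, 12])
Five piles.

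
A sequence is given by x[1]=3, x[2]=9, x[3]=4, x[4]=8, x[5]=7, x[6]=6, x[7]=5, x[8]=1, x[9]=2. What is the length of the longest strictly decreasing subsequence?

6

Let dp[i] be the longest strictly decreasing subsequence ending at i:
i:     1 2 3 4 5 6 7 8 9
x[i]:  3 9 4 8 7 6 5 1 2
dp:    1 1 2 2 3 4 5 6 6
Maximum is 6.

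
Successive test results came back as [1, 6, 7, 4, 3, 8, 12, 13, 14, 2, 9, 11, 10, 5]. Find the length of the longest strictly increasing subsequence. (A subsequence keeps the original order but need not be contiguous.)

Let dp[i] be the length of the longest such subsequence ending at index i:
i:      1  2  3  4  5  6  7  8  9 10 11 12 13 14
a[i]:   1  6  7  4  3  8 12 13 14  2  9 11 10  5
dp:     1  2  3  2  2  4  5  6  7  2  5  6  6  3
Maximum dp value is 7.

7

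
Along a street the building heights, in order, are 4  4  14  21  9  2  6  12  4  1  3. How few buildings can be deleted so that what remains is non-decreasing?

7

Fewest deletions = n − (longest non-decreasing subsequence).
Patience tails:
4 → extends → [4]
4 → extends → [4, 4]
14 → extends → [4, 4, 14]
21 → extends → [4, 4, 14, 21]
9 → replaces 14 → [4, 4, 9, 21]
2 → replaces 4 → [2, 4, 9, 21]
6 → replaces 9 → [2, 4, 6, 21]
12 → replaces 21 → [2, 4, 6, 12]
4 → replaces 6 → [2, 4, 4, 12]
1 → replaces 2 → [1, 4, 4, 12]
3 → replaces 4 → [1, 3, 4, 12]
Longest non-decreasing subsequence has length 4, so deletions = 11 − 4 = 7.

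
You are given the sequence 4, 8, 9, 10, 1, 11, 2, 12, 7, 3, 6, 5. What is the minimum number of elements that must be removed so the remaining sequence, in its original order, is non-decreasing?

6

Fewest deletions = n − (longest non-decreasing subsequence).
Patience tails:
4 → extends → [4]
8 → extends → [4, 8]
9 → extends → [4, 8, 9]
10 → extends → [4, 8, 9, 10]
1 → replaces 4 → [1, 8, 9, 10]
11 → extends → [1, 8, 9, 10, 11]
2 → replaces 8 → [1, 2, 9, 10, 11]
12 → extends → [1, 2, 9, 10, 11, 12]
7 → replaces 9 → [1, 2, 7, 10, 11, 12]
3 → replaces 7 → [1, 2, 3, 10, 11, 12]
6 → replaces 10 → [1, 2, 3, 6, 11, 12]
5 → replaces 6 → [1, 2, 3, 5, 11, 12]
Longest non-decreasing subsequence has length 6, so deletions = 12 − 6 = 6.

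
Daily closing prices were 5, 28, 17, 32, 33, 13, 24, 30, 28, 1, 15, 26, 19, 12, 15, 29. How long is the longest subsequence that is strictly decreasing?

Negate each value so 'decreasing' becomes 'increasing', then run patience tails on the negated sequence:
-5 → extends → [-5]
-28 → replaces -5 → [-28]
-17 → extends → [-28, -17]
-32 → replaces -28 → [-32, -17]
-33 → replaces -32 → [-33, -17]
-13 → extends → [-33, -17, -13]
-24 → replaces -17 → [-33, -24, -13]
-30 → replaces -24 → [-33, -30, -13]
-28 → replaces -13 → [-33, -30, -28]
-1 → extends → [-33, -30, -28, -1]
-15 → replaces -1 → [-33, -30, -28, -15]
-26 → replaces -15 → [-33, -30, -28, -26]
-19 → extends → [-33, -30, -28, -26, -19]
-12 → extends → [-33, -30, -28, -26, -19, -12]
-15 → replaces -12 → [-33, -30, -28, -26, -19, -15]
-29 → replaces -28 → [-33, -30, -29, -26, -19, -15]
Six tails, so the longest strictly decreasing subsequence of the original has length 6.

6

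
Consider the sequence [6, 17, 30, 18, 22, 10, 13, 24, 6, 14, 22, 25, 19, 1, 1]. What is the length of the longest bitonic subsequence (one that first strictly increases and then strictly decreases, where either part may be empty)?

inc[i] = longest strictly increasing subsequence ending at i; dec[i] = longest strictly decreasing subsequence starting at i:
i:      1  2  3  4  5  6  7  8  9 10 11 12 13 14 15
a[i]:   6 17 30 18 22 10 13 24  6 14 22 25 19  1  1
inc:    1  2  3  3  4  2  3  5  1  4  5  6  5  1  1
dec:    2  4  5  4  4  3  3  4  2  2  3  3  2  1  1
Best peak at i=8 (value 24): inc=5, dec=4, length 5+4−1 = 8.

8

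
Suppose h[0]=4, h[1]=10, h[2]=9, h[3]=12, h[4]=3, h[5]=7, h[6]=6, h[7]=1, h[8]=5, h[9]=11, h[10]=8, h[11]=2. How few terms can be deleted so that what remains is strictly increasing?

Fewest deletions = n − (longest strictly increasing subsequence).
i:      0  1  2  3  4  5  6  7  8  9 10 11
h[i]:   4 10  9 12  3  7  6  1  5 11  8  2
dp:     1  2  2  3  1  2  2  1  2  3  3  2
max dp = 3, so deletions = 12 − 3 = 9.

9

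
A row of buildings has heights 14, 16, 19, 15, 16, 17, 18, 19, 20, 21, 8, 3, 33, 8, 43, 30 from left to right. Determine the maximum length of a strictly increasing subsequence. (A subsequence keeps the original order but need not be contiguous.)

Track the smallest tail for each achievable length (strict):
14 → extends → [14]
16 → extends → [14, 16]
19 → extends → [14, 16, 19]
15 → replaces 16 → [14, 15, 19]
16 → replaces 19 → [14, 15, 16]
17 → extends → [14, 15, 16, 17]
18 → extends → [14, 15, 16, 17, 18]
19 → extends → [14, 15, 16, 17, 18, 19]
20 → extends → [14, 15, 16, 17, 18, 19, 20]
21 → extends → [14, 15, 16, 17, 18, 19, 20, 21]
8 → replaces 14 → [8, 15, 16, 17, 18, 19, 20, 21]
3 → replaces 8 → [3, 15, 16, 17, 18, 19, 20, 21]
33 → extends → [3, 15, 16, 17, 18, 19, 20, 21, 33]
8 → replaces 15 → [3, 8, 16, 17, 18, 19, 20, 21, 33]
43 → extends → [3, 8, 16, 17, 18, 19, 20, 21, 33, 43]
30 → replaces 33 → [3, 8, 16, 17, 18, 19, 20, 21, 30, 43]
Ten tails, so the longest strictly increasing subsequence has length 10 (e.g. 14, 15, 16, 17, 18, 19, 20, 21, 33, 43).

10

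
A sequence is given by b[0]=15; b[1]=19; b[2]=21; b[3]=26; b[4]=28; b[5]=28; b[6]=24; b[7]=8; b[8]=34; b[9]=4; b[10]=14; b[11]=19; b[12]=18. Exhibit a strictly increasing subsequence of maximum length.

Patience tails give the LIS length; then backtrack through the dp parents:
15 → extends → [15]
19 → extends → [15, 19]
21 → extends → [15, 19, 21]
26 → extends → [15, 19, 21, 26]
28 → extends → [15, 19, 21, 26, 28]
28 → already a tail → [15, 19, 21, 26, 28]
24 → replaces 26 → [15, 19, 21, 24, 28]
8 → replaces 15 → [8, 19, 21, 24, 28]
34 → extends → [8, 19, 21, 24, 28, 34]
4 → replaces 8 → [4, 19, 21, 24, 28, 34]
14 → replaces 19 → [4, 14, 21, 24, 28, 34]
19 → replaces 21 → [4, 14, 19, 24, 28, 34]
18 → replaces 19 → [4, 14, 18, 24, 28, 34]
Length 6; one witness is 15, 19, 21, 26, 28, 34.

15, 19, 21, 26, 28, 34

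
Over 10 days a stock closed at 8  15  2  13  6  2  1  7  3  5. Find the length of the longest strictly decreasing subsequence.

5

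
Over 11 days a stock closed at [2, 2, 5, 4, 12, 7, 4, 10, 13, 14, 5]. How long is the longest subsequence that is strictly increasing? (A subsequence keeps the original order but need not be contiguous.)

6

Let dp[i] be the length of the longest such subsequence ending at index i:
i:      1  2  3  4  5  6  7  8  9 10 11
a[i]:   2  2  5  4 12  7  4 10 13 14  5
dp:     1  1  2  2  3  3  2  4  5  6  3
Maximum dp value is 6.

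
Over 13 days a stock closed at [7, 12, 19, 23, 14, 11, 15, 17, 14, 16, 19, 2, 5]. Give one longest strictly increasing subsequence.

Patience tails give the LIS length; then backtrack through the dp parents:
7 → extends → [7]
12 → extends → [7, 12]
19 → extends → [7, 12, 19]
23 → extends → [7, 12, 19, 23]
14 → replaces 19 → [7, 12, 14, 23]
11 → replaces 12 → [7, 11, 14, 23]
15 → replaces 23 → [7, 11, 14, 15]
17 → extends → [7, 11, 14, 15, 17]
14 → already a tail → [7, 11, 14, 15, 17]
16 → replaces 17 → [7, 11, 14, 15, 16]
19 → extends → [7, 11, 14, 15, 16, 19]
2 → replaces 7 → [2, 11, 14, 15, 16, 19]
5 → replaces 11 → [2, 5, 14, 15, 16, 19]
Length 6; one witness is 7, 12, 14, 15, 17, 19.

7, 12, 14, 15, 17, 19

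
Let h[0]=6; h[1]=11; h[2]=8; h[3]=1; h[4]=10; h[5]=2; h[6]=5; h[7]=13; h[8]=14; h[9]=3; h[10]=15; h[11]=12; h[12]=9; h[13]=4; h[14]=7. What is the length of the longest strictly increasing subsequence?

6

Track the smallest tail for each achievable length (strict):
6 → extends → [6]
11 → extends → [6, 11]
8 → replaces 11 → [6, 8]
1 → replaces 6 → [1, 8]
10 → extends → [1, 8, 10]
2 → replaces 8 → [1, 2, 10]
5 → replaces 10 → [1, 2, 5]
13 → extends → [1, 2, 5, 13]
14 → extends → [1, 2, 5, 13, 14]
3 → replaces 5 → [1, 2, 3, 13, 14]
15 → extends → [1, 2, 3, 13, 14, 15]
12 → replaces 13 → [1, 2, 3, 12, 14, 15]
9 → replaces 12 → [1, 2, 3, 9, 14, 15]
4 → replaces 9 → [1, 2, 3, 4, 14, 15]
7 → replaces 14 → [1, 2, 3, 4, 7, 15]
Six tails, so the longest strictly increasing subsequence has length 6 (e.g. 6, 8, 10, 13, 14, 15).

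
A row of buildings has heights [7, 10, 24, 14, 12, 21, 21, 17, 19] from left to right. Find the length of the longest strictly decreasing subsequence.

Negate each value so 'decreasing' becomes 'increasing', then run patience tails on the negated sequence:
-7 → extends → [-7]
-10 → replaces -7 → [-10]
-24 → replaces -10 → [-24]
-14 → extends → [-24, -14]
-12 → extends → [-24, -14, -12]
-21 → replaces -14 → [-24, -21, -12]
-21 → already a tail → [-24, -21, -12]
-17 → replaces -12 → [-24, -21, -17]
-19 → replaces -17 → [-24, -21, -19]
Three tails, so the longest strictly decreasing subsequence of the original has length 3.

3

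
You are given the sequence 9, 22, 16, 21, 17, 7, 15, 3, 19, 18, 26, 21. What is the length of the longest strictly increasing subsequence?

Let dp[i] be the length of the longest such subsequence ending at index i:
i:      1  2  3  4  5  6  7  8  9 10 11 12
a[i]:   9 22 16 21 17  7 15  3 19 18 26 21
dp:     1  2  2  3  3  1  2  1  4  4  5  5
Maximum dp value is 5.

5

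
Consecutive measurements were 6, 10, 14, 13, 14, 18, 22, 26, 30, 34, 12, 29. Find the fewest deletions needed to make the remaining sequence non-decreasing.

Fewest deletions = n − (longest non-decreasing subsequence).
Patience tails:
6 → extends → [6]
10 → extends → [6, 10]
14 → extends → [6, 10, 14]
13 → replaces 14 → [6, 10, 13]
14 → extends → [6, 10, 13, 14]
18 → extends → [6, 10, 13, 14, 18]
22 → extends → [6, 10, 13, 14, 18, 22]
26 → extends → [6, 10, 13, 14, 18, 22, 26]
30 → extends → [6, 10, 13, 14, 18, 22, 26, 30]
34 → extends → [6, 10, 13, 14, 18, 22, 26, 30, 34]
12 → replaces 13 → [6, 10, 12, 14, 18, 22, 26, 30, 34]
29 → replaces 30 → [6, 10, 12, 14, 18, 22, 26, 29, 34]
Longest non-decreasing subsequence has length 9, so deletions = 12 − 9 = 3.

3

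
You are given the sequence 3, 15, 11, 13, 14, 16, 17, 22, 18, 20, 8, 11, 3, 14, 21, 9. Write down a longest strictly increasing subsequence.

3, 11, 13, 14, 16, 17, 18, 20, 21

Patience tails give the LIS length; then backtrack through the dp parents:
3 → extends → [3]
15 → extends → [3, 15]
11 → replaces 15 → [3, 11]
13 → extends → [3, 11, 13]
14 → extends → [3, 11, 13, 14]
16 → extends → [3, 11, 13, 14, 16]
17 → extends → [3, 11, 13, 14, 16, 17]
22 → extends → [3, 11, 13, 14, 16, 17, 22]
18 → replaces 22 → [3, 11, 13, 14, 16, 17, 18]
20 → extends → [3, 11, 13, 14, 16, 17, 18, 20]
8 → replaces 11 → [3, 8, 13, 14, 16, 17, 18, 20]
11 → replaces 13 → [3, 8, 11, 14, 16, 17, 18, 20]
3 → already a tail → [3, 8, 11, 14, 16, 17, 18, 20]
14 → already a tail → [3, 8, 11, 14, 16, 17, 18, 20]
21 → extends → [3, 8, 11, 14, 16, 17, 18, 20, 21]
9 → replaces 11 → [3, 8, 9, 14, 16, 17, 18, 20, 21]
Length 9; one witness is 3, 11, 13, 14, 16, 17, 18, 20, 21.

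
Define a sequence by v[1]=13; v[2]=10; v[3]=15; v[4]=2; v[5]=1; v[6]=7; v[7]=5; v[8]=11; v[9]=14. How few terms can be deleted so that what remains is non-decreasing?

Fewest deletions = n − (longest non-decreasing subsequence).
Patience tails:
13 → extends → [13]
10 → replaces 13 → [10]
15 → extends → [10, 15]
2 → replaces 10 → [2, 15]
1 → replaces 2 → [1, 15]
7 → replaces 15 → [1, 7]
5 → replaces 7 → [1, 5]
11 → extends → [1, 5, 11]
14 → extends → [1, 5, 11, 14]
Longest non-decreasing subsequence has length 4, so deletions = 9 − 4 = 5.

5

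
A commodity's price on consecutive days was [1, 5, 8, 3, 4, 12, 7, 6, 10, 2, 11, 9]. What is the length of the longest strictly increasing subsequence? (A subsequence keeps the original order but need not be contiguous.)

6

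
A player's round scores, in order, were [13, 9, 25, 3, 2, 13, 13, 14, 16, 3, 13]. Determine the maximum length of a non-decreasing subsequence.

5

Let dp[i] be the length of the longest such subsequence ending at index i:
i:      1  2  3  4  5  6  7  8  9 10 11
a[i]:  13  9 25  3  2 13 13 14 16  3 13
dp:     1  1  2  1  1  2  3  4  5  2  4
Maximum dp value is 5.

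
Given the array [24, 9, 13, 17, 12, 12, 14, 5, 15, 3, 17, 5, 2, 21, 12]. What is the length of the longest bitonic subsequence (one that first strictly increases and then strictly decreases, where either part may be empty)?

inc[i] = longest strictly increasing subsequence ending at i; dec[i] = longest strictly decreasing subsequence starting at i:
i:      1  2  3  4  5  6  7  8  9 10 11 12 13 14 15
a[i]:  24  9 13 17 12 12 14  5 15  3 17  5  2 21 12
inc:    1  1  2  3  2  2  3  1  4  1  5  2  1  6  3
dec:    6  4  5  5  4  4  4  3  3  2  3  2  1  2  1
Best peak at i=4 (value 17): inc=3, dec=5, length 3+5−1 = 7.

7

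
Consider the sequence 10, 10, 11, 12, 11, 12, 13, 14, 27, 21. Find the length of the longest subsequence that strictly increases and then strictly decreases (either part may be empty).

inc[i] = longest strictly increasing subsequence ending at i; dec[i] = longest strictly decreasing subsequence starting at i:
i:      1  2  3  4  5  6  7  8  9 10
a[i]:  10 10 11 12 11 12 13 14 27 21
inc:    1  1  2  3  2  3  4  5  6  6
dec:    1  1  1  2  1  1  1  1  2  1
Best peak at i=9 (value 27): inc=6, dec=2, length 6+2−1 = 7.

7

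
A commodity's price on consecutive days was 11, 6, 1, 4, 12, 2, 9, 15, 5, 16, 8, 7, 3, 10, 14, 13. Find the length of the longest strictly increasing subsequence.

6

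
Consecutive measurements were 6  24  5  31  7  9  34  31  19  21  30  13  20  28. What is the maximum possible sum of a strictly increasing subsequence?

Let S[i] be the best sum of a strictly increasing subsequence ending at i:
i:      1  2  3  4  5  6  7  8  9 10 11 12 13 14
a[i]:   6 24  5 31  7  9 34 31 19 21 30 13 20 28
S:      6 30  5 61 13 22 95 61 41 62 92 35 61 90
Maximum is 95 (e.g. 6 + 24 + 31 + 34).

95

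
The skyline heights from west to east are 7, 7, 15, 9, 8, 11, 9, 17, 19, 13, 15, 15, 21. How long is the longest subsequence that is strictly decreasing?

3

Negate each value so 'decreasing' becomes 'increasing', then run patience tails on the negated sequence:
-7 → extends → [-7]
-7 → already a tail → [-7]
-15 → replaces -7 → [-15]
-9 → extends → [-15, -9]
-8 → extends → [-15, -9, -8]
-11 → replaces -9 → [-15, -11, -8]
-9 → replaces -8 → [-15, -11, -9]
-17 → replaces -15 → [-17, -11, -9]
-19 → replaces -17 → [-19, -11, -9]
-13 → replaces -11 → [-19, -13, -9]
-15 → replaces -13 → [-19, -15, -9]
-15 → already a tail → [-19, -15, -9]
-21 → replaces -19 → [-21, -15, -9]
Three tails, so the longest strictly decreasing subsequence of the original has length 3.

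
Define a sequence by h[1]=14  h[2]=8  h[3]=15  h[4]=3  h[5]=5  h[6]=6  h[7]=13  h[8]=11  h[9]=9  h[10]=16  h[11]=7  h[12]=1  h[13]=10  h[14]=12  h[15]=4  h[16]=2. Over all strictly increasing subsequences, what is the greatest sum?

45

Let S[i] be the best sum of a strictly increasing subsequence ending at i:
i:      1  2  3  4  5  6  7  8  9 10 11 12 13 14 15 16
h[i]:  14  8 15  3  5  6 13 11  9 16  7  1 10 12  4  2
S:     14  8 29  3  8 14 27 25 23 45 21  1 33 45  7  3
Maximum is 45 (e.g. 14 + 15 + 16).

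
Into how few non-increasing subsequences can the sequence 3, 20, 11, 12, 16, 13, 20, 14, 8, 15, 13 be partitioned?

6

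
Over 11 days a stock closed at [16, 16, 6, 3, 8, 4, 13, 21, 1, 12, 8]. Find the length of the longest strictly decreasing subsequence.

4

Let dp[i] be the longest strictly decreasing subsequence ending at i:
i:      1  2  3  4  5  6  7  8  9 10 11
a[i]:  16 16  6  3  8  4 13 21  1 12  8
dp:     1  1  2  3  2  3  2  1  4  3  4
Maximum is 4.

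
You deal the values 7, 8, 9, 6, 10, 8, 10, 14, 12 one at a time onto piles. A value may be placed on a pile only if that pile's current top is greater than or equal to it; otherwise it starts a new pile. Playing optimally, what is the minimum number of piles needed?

5

The minimum number of non-increasing subsequences covering a sequence equals the length of its longest strictly increasing subsequence.
LIS length is 5 (e.g. 7, 8, 9, 10, 14), so 5 piles are needed.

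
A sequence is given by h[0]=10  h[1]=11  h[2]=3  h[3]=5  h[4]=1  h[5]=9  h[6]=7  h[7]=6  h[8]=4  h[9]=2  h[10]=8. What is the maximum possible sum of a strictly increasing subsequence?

23

Let S[i] be the best sum of a strictly increasing subsequence ending at i:
i:      0  1  2  3  4  5  6  7  8  9 10
h[i]:  10 11  3  5  1  9  7  6  4  2  8
S:     10 21  3  8  1 17 15 14  7  3 23
Maximum is 23 (e.g. 3 + 5 + 7 + 8).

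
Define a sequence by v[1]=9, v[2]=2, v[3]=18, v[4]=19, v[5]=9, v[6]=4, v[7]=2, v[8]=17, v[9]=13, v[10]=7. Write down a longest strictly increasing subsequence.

Patience tails give the LIS length; then backtrack through the dp parents:
9 → extends → [9]
2 → replaces 9 → [2]
18 → extends → [2, 18]
19 → extends → [2, 18, 19]
9 → replaces 18 → [2, 9, 19]
4 → replaces 9 → [2, 4, 19]
2 → already a tail → [2, 4, 19]
17 → replaces 19 → [2, 4, 17]
13 → replaces 17 → [2, 4, 13]
7 → replaces 13 → [2, 4, 7]
Length 3; one witness is 9, 18, 19.

9, 18, 19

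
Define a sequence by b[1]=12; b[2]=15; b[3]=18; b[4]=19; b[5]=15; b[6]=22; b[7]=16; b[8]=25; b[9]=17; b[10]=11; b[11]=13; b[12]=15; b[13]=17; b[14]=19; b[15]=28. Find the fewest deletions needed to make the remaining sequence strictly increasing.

8

Fewest deletions = n − (longest strictly increasing subsequence).
i:      1  2  3  4  5  6  7  8  9 10 11 12 13 14 15
b[i]:  12 15 18 19 15 22 16 25 17 11 13 15 17 19 28
dp:     1  2  3  4  2  5  3  6  4  1  2  3  4  5  7
max dp = 7, so deletions = 15 − 7 = 8.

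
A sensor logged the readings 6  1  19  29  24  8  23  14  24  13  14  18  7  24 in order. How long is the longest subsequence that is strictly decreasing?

Let dp[i] be the longest strictly decreasing subsequence ending at i:
i:      1  2  3  4  5  6  7  8  9 10 11 12 13 14
a[i]:   6  1 19 29 24  8 23 14 24 13 14 18  7 24
dp:     1  2  1  1  2  3  3  4  2  5  4  4  6  2
Maximum is 6.

6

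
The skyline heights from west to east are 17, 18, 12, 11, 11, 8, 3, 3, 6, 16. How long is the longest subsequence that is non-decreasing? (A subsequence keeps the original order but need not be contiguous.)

4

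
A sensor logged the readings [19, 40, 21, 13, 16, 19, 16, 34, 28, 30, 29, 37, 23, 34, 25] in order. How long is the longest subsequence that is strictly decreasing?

5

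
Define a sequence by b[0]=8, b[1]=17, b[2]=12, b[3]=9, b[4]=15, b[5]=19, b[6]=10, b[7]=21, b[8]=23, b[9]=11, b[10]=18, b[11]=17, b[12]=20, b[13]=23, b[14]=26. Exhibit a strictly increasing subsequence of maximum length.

8, 9, 10, 11, 18, 20, 23, 26

Patience tails give the LIS length; then backtrack through the dp parents:
8 → extends → [8]
17 → extends → [8, 17]
12 → replaces 17 → [8, 12]
9 → replaces 12 → [8, 9]
15 → extends → [8, 9, 15]
19 → extends → [8, 9, 15, 19]
10 → replaces 15 → [8, 9, 10, 19]
21 → extends → [8, 9, 10, 19, 21]
23 → extends → [8, 9, 10, 19, 21, 23]
11 → replaces 19 → [8, 9, 10, 11, 21, 23]
18 → replaces 21 → [8, 9, 10, 11, 18, 23]
17 → replaces 18 → [8, 9, 10, 11, 17, 23]
20 → replaces 23 → [8, 9, 10, 11, 17, 20]
23 → extends → [8, 9, 10, 11, 17, 20, 23]
26 → extends → [8, 9, 10, 11, 17, 20, 23, 26]
Length 8; one witness is 8, 9, 10, 11, 18, 20, 23, 26.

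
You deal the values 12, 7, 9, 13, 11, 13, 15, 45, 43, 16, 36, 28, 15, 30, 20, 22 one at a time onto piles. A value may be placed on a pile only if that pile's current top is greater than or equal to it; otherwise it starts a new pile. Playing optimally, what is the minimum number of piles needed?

8

Place each on the leftmost legal pile:
12 → new pile 1 (tops now [12])
7 → pile 1 (tops now [7])
9 → new pile 2 (tops now [7, 9])
13 → new pile 3 (tops now [7, 9, 13])
11 → pile 3 (tops now [7, 9, 11])
13 → new pile 4 (tops now [7, 9, 11, 13])
15 → new pile 5 (tops now [7, 9, 11, 13, 15])
45 → new pile 6 (tops now [7, 9, 11, 13, 15, 45])
43 → pile 6 (tops now [7, 9, 11, 13, 15, 43])
16 → pile 6 (tops now [7, 9, 11, 13, 15, 16])
36 → new pile 7 (tops now [7, 9, 11, 13, 15, 16, 36])
28 → pile 7 (tops now [7, 9, 11, 13, 15, 16, 28])
15 → pile 5 (tops now [7, 9, 11, 13, 15, 16, 28])
30 → new pile 8 (tops now [7, 9, 11, 13, 15, 16, 28, 30])
20 → pile 7 (tops now [7, 9, 11, 13, 15, 16, 20, 30])
22 → pile 8 (tops now [7, 9, 11, 13, 15, 16, 20, 22])
Eight piles.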